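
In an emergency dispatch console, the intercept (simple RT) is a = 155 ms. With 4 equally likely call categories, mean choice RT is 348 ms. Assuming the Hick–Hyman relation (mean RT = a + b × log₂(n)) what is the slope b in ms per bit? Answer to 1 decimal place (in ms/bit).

96.5 ms/bit

log₂(4) = 2 bits.
b = (RT − a)/log₂ n = (348 − 155) / 2 = 96.500 ms/bit.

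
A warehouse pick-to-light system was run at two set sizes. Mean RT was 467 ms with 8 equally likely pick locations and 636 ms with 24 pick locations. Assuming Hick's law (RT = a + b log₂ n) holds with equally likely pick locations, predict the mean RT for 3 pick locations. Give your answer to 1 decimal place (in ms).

316.1 ms

Solve the two-equation system in a and b:
  b = (636 − 467) / (log₂ 24 − log₂ 8) = 169 / (4.5850 − 3) = 106.627 ms/bit
  a = 467 − 106.627 × 3 = 147.119 ms
Then RT(3) = 147.119 + 106.627 × log₂ 3 = 147.119 + 106.627 × 1.5850 ≈ 316.119 ms.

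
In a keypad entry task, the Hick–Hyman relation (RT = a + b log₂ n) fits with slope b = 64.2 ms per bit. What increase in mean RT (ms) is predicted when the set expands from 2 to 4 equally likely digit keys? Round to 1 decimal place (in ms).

64.2 ms

Only the slope matters, since a is common to both: ΔRT = b·log₂(n₂/n₁).
log₂(4) − log₂(2) = log₂(4/2) = log₂(2) = 1.
ΔRT = 64.2 × 1.0000 = 64.200 ms.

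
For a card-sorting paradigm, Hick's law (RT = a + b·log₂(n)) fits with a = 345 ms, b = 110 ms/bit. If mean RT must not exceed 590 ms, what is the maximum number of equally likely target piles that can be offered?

4

Set 345 + 110·log₂ n ≤ 590 → log₂ n ≤ (590 − 345)/110 = 2.2273.
So n ≤ 2^2.2273 = 4.682; the largest integer n is 4.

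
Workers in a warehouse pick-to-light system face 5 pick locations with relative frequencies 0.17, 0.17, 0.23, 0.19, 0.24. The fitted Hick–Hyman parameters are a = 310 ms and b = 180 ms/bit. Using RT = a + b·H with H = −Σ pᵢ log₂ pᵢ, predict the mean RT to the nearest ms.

725 ms

H = 0.17·log₂(1/0.17) + 0.17·log₂(1/0.17) + 0.23·log₂(1/0.23) + 0.19·log₂(1/0.19) + 0.24·log₂(1/0.24) = 2.3062 bits.
RT = 310 + 180 × 2.3062 = 725.12 ms.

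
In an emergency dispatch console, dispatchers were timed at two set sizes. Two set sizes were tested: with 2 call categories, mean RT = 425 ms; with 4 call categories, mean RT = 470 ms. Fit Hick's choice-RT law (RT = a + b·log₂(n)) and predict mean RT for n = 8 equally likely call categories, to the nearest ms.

Fit slope and intercept:
  b = (470 − 425) / (log₂ 4 − log₂ 2) = 45 / (2 − 1) = 45 ms/bit
  a = 425 − 45 × 1 = 380 ms
Then RT(8) = 380 + 45 × log₂ 8 = 380 + 45 × 3 ≈ 515.000 ms.

515 ms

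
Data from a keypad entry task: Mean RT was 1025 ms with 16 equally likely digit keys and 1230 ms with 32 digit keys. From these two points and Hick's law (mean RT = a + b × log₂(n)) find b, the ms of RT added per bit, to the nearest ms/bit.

The slope on a log₂ axis is (1230 − 1025) / (5 − 4) = 205 ms/bit.

205 ms/bit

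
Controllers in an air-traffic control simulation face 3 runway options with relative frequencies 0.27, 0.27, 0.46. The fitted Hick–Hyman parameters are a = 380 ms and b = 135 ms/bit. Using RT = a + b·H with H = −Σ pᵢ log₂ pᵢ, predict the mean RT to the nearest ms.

587 ms

H = 0.27·log₂(1/0.27) + 0.27·log₂(1/0.27) + 0.46·log₂(1/0.46) = 1.5354 bits.
RT = 380 + 135 × 1.5354 = 587.28 ms.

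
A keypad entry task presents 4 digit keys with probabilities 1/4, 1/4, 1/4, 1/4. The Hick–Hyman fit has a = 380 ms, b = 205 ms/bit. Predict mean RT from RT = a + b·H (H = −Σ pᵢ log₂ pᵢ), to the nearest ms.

Each term −pᵢ log₂ pᵢ: 0.25·2 + 0.25·2 + 0.25·2 + 0.25·2; summed, H = 2.000 bits.
Mean RT = a + bH = 380 + 205·2.000 = 790.00 ms.

790 ms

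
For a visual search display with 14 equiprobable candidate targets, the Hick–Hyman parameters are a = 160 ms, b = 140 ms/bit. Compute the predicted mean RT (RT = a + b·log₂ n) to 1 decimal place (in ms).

693.0 ms

log₂(14) = 3.8074 bits, so RT = 160 + 140 × 3.8074 ≈ 693.030 ms.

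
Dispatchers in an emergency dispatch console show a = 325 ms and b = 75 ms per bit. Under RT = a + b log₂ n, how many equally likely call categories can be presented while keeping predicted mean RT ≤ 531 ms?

6

75·log₂ n ≤ 531 − 325 = 206, giving log₂ n ≤ 2.7467 and n ≤ 6.712. The largest whole number is 6.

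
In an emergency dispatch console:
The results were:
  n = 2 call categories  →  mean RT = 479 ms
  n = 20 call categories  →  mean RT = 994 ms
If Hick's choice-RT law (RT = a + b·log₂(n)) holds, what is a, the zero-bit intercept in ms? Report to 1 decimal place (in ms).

324.0 ms

Slope: b = (994 − 479) / (log₂ 20 − log₂ 2) = 515/3.3219 = 155.030 ms/bit.
Intercept: a = 479 − 155.030·log₂(2) = 323.970 ms.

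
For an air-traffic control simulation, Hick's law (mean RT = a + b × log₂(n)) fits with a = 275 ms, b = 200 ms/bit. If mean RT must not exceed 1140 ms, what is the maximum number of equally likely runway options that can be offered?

20

200·log₂ n ≤ 1140 − 275 = 865, giving log₂ n ≤ 4.3250 and n ≤ 20.043. The largest whole number is 20.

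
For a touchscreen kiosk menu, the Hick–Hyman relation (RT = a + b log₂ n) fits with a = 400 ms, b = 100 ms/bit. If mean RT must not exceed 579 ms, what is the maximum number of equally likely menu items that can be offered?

3

100·log₂ n ≤ 579 − 400 = 179, giving log₂ n ≤ 1.7900 and n ≤ 3.458. The largest whole number is 3.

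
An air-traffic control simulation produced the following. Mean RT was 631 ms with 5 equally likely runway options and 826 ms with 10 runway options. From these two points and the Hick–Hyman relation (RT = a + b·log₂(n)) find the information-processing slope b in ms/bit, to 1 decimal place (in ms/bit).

195.0 ms/bit

b = (RT₂ − RT₁)/(log₂ n₂ − log₂ n₁) = (826 − 631)/(3.3219 − 2.3219) = 195.000 ms/bit.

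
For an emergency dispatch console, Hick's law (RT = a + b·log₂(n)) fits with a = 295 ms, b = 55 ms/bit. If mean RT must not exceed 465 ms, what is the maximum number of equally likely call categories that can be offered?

8

55·log₂ n ≤ 465 − 295 = 170, giving log₂ n ≤ 3.0909 and n ≤ 8.520. The largest whole number is 8.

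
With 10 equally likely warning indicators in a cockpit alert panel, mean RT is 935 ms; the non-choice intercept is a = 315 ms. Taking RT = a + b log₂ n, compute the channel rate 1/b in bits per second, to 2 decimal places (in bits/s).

5.36 bits/s

Choice component = 935 − 315 = 620 ms over log₂(10) = 3.3219 bits.
b = 620 / 3.3219 = 186.639 ms/bit, so 1/b = 5.358 bits/s.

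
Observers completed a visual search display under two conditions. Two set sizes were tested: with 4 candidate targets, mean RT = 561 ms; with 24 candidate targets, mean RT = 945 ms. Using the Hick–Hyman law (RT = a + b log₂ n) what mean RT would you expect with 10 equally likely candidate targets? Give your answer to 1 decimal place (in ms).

RT is linear in log₂ n, so two points fix the line:
  b = (945 − 561) / (log₂ 24 − log₂ 4) = 384 / (4.5850 − 2) = 148.551 ms/bit
  a = 561 − 148.551 × 2 = 263.897 ms
Then RT(10) = 263.897 + 148.551 × log₂ 10 = 263.897 + 148.551 × 3.3219 ≈ 757.374 ms.

757.4 ms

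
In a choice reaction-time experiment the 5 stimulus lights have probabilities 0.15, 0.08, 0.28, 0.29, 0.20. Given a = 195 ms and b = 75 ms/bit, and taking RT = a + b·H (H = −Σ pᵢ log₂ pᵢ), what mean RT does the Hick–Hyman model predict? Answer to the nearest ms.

360 ms

Entropy contributions −pᵢ log₂ pᵢ: 0.4105, 0.2915, 0.5142, 0.5179, 0.4644; sum H = 2.1986 bits.
RT = a + bH = 195 + 75·2.1986 = 359.89 ms.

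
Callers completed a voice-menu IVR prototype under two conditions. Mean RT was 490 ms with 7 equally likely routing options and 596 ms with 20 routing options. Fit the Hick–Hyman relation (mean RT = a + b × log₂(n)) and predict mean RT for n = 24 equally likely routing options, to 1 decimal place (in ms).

RT is linear in log₂ n, so two points fix the line:
  b = (596 − 490) / (log₂ 20 − log₂ 7) = 106 / (4.3219 − 2.8074) = 69.987 ms/bit
  a = 490 − 69.987 × 2.8074 = 293.522 ms
Then RT(24) = 293.522 + 69.987 × log₂ 24 = 293.522 + 69.987 × 4.5850 ≈ 614.409 ms.

614.4 ms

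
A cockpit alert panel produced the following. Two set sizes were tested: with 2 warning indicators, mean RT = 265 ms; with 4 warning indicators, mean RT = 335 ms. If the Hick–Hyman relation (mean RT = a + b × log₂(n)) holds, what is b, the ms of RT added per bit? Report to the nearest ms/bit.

b = (RT₂ − RT₁)/(log₂ n₂ − log₂ n₁) = (335 − 265)/(2 − 1) = 70 ms/bit.

70 ms/bit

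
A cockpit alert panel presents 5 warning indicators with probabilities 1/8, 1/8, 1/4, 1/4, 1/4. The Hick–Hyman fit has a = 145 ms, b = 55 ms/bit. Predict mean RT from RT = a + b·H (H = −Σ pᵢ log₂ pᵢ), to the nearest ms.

H = −Σ pᵢ log₂ pᵢ = 0.125·3 + 0.125·3 + 0.25·2 + 0.25·2 + 0.25·2 = 2.250 bits.
RT = 145 + 55 × 2.250 = 268.75 ms.

269 ms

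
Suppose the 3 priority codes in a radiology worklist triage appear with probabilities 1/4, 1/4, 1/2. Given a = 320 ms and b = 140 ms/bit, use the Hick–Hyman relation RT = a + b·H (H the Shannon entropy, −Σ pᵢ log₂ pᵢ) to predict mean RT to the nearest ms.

530 ms

H = −Σ pᵢ log₂ pᵢ = 0.25·2 + 0.25·2 + 0.5·1 = 1.500 bits.
RT = 320 + 140 × 1.500 = 530.00 ms.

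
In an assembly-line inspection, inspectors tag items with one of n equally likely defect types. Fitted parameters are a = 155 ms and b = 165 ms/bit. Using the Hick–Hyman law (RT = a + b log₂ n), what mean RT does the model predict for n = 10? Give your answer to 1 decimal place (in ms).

log₂(10) = 3.3219 bits, so RT = 155 + 165 × 3.3219 ≈ 703.118 ms.

703.1 ms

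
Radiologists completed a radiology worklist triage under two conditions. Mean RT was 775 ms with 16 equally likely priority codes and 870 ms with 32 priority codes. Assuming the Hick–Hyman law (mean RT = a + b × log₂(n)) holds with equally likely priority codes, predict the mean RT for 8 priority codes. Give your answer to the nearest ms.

680 ms

Solve the two-equation system in a and b:
  b = (870 − 775) / (log₂ 32 − log₂ 16) = 95 / (5 − 4) = 95 ms/bit
  a = 775 − 95 × 4 = 395 ms
Then RT(8) = 395 + 95 × log₂ 8 = 395 + 95 × 3 ≈ 680.000 ms.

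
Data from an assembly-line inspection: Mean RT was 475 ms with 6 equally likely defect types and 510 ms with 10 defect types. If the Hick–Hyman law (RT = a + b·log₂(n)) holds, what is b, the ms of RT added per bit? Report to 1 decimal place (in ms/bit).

47.5 ms/bit

The slope on a log₂ axis is (510 − 475) / (3.3219 − 2.5850) = 47.492 ms/bit.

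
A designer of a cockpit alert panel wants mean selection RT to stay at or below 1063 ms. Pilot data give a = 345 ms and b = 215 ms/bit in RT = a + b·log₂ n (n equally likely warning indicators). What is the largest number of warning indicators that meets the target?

10

215·log₂ n ≤ 1063 − 345 = 718, giving log₂ n ≤ 3.3395 and n ≤ 10.123. The largest whole number is 10.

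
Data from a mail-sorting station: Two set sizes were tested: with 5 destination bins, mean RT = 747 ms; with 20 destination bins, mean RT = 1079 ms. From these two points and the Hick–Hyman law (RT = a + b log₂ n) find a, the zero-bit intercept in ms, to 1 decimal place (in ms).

361.6 ms

The slope on a log₂ axis is (1079 − 747) / (4.3219 − 2.3219) = 166.000 ms/bit.
a = RT₁ − b·log₂ n₁ = 747 − 166.000 × 2.3219 = 361.560 ms.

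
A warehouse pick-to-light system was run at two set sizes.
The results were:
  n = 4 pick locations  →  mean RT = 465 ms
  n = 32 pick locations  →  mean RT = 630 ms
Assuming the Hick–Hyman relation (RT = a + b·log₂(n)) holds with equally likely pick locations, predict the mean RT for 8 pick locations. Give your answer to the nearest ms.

520 ms

RT is linear in log₂ n, so two points fix the line:
  b = (630 − 465) / (log₂ 32 − log₂ 4) = 165 / (5 − 2) = 55 ms/bit
  a = 465 − 55 × 2 = 355 ms
Then RT(8) = 355 + 55 × log₂ 8 = 355 + 55 × 3 ≈ 520.000 ms.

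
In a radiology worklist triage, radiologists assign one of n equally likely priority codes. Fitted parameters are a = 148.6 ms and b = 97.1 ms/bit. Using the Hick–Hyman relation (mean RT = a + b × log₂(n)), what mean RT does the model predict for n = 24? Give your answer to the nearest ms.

log₂(24) = 4.5850 bits, so RT = 148.6 + 97.1 × 4.5850 ≈ 593.800 ms.

594 ms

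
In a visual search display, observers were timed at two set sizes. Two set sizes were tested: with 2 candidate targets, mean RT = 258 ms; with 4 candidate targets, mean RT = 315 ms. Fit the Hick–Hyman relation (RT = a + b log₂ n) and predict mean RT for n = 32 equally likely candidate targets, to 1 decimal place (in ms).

RT is linear in log₂ n, so two points fix the line:
  b = (315 − 258) / (log₂ 4 − log₂ 2) = 57 / (2 − 1) = 57.000 ms/bit
  a = 258 − 57.000 × 1 = 201.000 ms
Then RT(32) = 201.000 + 57.000 × log₂ 32 = 201.000 + 57.000 × 5 ≈ 486.000 ms.

486.0 ms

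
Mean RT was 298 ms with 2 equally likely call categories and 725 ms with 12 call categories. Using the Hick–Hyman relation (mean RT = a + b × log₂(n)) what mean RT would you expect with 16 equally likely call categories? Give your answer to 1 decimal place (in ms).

793.6 ms

Solve the two-equation system in a and b:
  b = (725 − 298) / (log₂ 12 − log₂ 2) = 427 / (3.5850 − 1) = 165.186 ms/bit
  a = 298 − 165.186 × 1 = 132.814 ms
Then RT(16) = 132.814 + 165.186 × log₂ 16 = 132.814 + 165.186 × 4 ≈ 793.558 ms.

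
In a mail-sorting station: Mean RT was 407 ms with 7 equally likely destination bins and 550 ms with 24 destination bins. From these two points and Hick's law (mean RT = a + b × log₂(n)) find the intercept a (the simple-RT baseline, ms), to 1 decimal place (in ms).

181.2 ms

The slope on a log₂ axis is (550 − 407) / (4.5850 − 2.8074) = 80.445 ms/bit.
a = RT₁ − b·log₂ n₁ = 407 − 80.445 × 2.8074 = 181.162 ms.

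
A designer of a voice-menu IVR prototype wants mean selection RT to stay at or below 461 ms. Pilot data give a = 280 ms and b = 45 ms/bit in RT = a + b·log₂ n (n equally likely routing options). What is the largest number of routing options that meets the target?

Information budget: (461 − 280)/45 = 4.0222 bits, so n ≤ 2^4.0222 = 16.248 → at most 16.

16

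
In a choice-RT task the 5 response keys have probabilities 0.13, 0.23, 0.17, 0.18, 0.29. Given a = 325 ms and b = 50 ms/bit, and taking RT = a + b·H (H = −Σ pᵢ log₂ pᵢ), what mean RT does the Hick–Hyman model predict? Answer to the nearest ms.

438 ms

Entropy contributions −pᵢ log₂ pᵢ: 0.3826, 0.4877, 0.4346, 0.4453, 0.5179; sum H = 2.2681 bits.
RT = a + bH = 325 + 50·2.2681 = 438.41 ms.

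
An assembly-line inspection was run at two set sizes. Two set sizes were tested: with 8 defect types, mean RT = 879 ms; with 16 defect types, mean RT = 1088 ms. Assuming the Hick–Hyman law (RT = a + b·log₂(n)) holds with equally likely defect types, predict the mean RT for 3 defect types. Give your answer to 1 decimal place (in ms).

Solve the two-equation system in a and b:
  b = (1088 − 879) / (log₂ 16 − log₂ 8) = 209 / (4 − 3) = 209.000 ms/bit
  a = 879 − 209.000 × 3 = 252.000 ms
Then RT(3) = 252.000 + 209.000 × log₂ 3 = 252.000 + 209.000 × 1.5850 ≈ 583.257 ms.

583.3 ms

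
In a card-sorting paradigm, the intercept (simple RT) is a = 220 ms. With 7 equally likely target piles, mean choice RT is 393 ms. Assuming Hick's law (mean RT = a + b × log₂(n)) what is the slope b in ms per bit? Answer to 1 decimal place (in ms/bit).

61.6 ms/bit

7 alternatives carry log₂ 7 = 2.8074 bits; the choice cost is 393 − 220 = 173 ms, so b = 173/2.8074 = 61.624 ms/bit.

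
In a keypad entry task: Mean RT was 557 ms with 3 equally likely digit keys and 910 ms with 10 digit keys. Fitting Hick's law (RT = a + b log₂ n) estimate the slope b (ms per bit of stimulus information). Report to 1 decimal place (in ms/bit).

Slope: b = (910 − 557) / (log₂ 10 − log₂ 3) = 353/1.7370 = 203.228 ms/bit.

203.2 ms/bit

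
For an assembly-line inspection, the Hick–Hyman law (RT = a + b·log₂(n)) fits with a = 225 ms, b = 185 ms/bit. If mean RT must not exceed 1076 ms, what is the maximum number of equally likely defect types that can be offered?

Information budget: (1076 − 225)/185 = 4.6000 bits, so n ≤ 2^4.6000 = 24.251 → at most 24.

24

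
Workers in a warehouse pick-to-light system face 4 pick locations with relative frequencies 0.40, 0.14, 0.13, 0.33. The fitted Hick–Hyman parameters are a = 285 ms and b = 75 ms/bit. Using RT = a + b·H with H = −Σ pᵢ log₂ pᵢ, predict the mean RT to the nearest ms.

Entropy contributions −pᵢ log₂ pᵢ: 0.5288, 0.3971, 0.3826, 0.5278; sum H = 1.8363 bits.
RT = a + bH = 285 + 75·1.8363 = 422.73 ms.

423 ms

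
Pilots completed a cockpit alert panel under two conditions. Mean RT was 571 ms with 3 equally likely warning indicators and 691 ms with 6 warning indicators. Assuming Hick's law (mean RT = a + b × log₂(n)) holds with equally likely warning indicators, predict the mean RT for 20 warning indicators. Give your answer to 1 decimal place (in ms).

RT is linear in log₂ n, so two points fix the line:
  b = (691 − 571) / (log₂ 6 − log₂ 3) = 120 / (2.5850 − 1.5850) = 120.000 ms/bit
  a = 571 − 120.000 × 1.5850 = 380.804 ms
Then RT(20) = 380.804 + 120.000 × log₂ 20 = 380.804 + 120.000 × 4.3219 ≈ 899.436 ms.

899.4 ms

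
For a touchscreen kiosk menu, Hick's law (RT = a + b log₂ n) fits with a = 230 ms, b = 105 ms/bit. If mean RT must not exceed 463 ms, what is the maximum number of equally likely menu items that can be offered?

Set 230 + 105·log₂ n ≤ 463 → log₂ n ≤ (463 − 230)/105 = 2.2190.
So n ≤ 2^2.2190 = 4.656; the largest integer n is 4.

4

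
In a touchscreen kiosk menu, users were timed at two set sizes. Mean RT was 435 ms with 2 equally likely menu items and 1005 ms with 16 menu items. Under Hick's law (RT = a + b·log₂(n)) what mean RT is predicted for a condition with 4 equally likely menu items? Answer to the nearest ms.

With log₂ n on the abscissa the relation is linear; from the two conditions:
  b = (1005 − 435) / (log₂ 16 − log₂ 2) = 570 / (4 − 1) = 190 ms/bit
  a = 435 − 190 × 1 = 245 ms
Then RT(4) = 245 + 190 × log₂ 4 = 245 + 190 × 2 ≈ 625.000 ms.

625 ms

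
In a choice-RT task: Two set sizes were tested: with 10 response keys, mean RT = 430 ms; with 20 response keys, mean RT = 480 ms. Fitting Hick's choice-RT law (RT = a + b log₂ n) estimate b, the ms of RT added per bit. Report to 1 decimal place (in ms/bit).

b = (RT₂ − RT₁)/(log₂ n₂ − log₂ n₁) = (480 − 430)/(4.3219 − 3.3219) = 50.000 ms/bit.

50.0 ms/bit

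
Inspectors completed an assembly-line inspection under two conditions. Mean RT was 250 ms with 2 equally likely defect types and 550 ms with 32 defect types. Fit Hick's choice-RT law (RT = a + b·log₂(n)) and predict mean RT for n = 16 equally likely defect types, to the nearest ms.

475 ms

With log₂ n on the abscissa the relation is linear; from the two conditions:
  b = (550 − 250) / (log₂ 32 − log₂ 2) = 300 / (5 − 1) = 75 ms/bit
  a = 250 − 75 × 1 = 175 ms
Then RT(16) = 175 + 75 × log₂ 16 = 175 + 75 × 4 ≈ 475.000 ms.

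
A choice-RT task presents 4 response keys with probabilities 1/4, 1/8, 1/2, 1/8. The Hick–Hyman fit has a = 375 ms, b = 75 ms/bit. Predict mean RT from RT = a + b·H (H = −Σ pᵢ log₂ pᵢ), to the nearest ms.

506 ms

H = −Σ pᵢ log₂ pᵢ = 0.25·2 + 0.125·3 + 0.5·1 + 0.125·3 = 1.750 bits.
RT = 375 + 75 × 1.750 = 506.25 ms.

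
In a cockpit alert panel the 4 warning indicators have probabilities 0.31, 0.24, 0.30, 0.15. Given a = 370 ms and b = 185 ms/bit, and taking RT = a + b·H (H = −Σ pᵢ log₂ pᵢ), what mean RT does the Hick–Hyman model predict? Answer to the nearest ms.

Entropy contributions −pᵢ log₂ pᵢ: 0.5238, 0.4941, 0.5211, 0.4105; sum H = 1.9496 bits.
RT = a + bH = 370 + 185·1.9496 = 730.67 ms.

731 ms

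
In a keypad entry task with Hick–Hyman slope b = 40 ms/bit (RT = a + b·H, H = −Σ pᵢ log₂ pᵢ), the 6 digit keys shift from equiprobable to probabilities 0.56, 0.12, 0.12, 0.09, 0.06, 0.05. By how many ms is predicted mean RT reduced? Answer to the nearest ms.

24 ms

The RT saving is b·ΔH. Equiprobable H₀ = log₂(6) = 2.5850 bits; with the given probabilities H = 1.9749 bits.
b·(H₀ − H) = 40 × (2.5850 − 1.9749) = 24.40 ms.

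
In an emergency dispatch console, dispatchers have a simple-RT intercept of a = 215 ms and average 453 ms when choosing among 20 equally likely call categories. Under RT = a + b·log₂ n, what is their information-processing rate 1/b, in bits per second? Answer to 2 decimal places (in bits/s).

18.16 bits/s

b = (453 − 215)/log₂ 20 = 238/4.3219 = 55.068 ms per bit = 0.05507 s/bit; the reciprocal is 18.159 bits/s.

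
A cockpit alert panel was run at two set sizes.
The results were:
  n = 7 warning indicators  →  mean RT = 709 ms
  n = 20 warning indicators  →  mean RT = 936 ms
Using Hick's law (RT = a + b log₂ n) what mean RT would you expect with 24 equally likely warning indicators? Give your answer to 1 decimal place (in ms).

975.4 ms

With log₂ n on the abscissa the relation is linear; from the two conditions:
  b = (936 − 709) / (log₂ 20 − log₂ 7) = 227 / (4.3219 − 2.8074) = 149.877 ms/bit
  a = 709 − 149.877 × 2.8074 = 288.241 ms
Then RT(24) = 288.241 + 149.877 × log₂ 24 = 288.241 + 149.877 × 4.5850 ≈ 975.423 ms.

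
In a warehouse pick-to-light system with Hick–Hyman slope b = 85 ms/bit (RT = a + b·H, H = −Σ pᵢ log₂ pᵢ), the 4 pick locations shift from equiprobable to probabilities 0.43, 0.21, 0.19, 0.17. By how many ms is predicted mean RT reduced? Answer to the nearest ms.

The RT saving is b·ΔH. Equiprobable H₀ = log₂(4) = 2.0000 bits; with the given probabilities H = 1.8862 bits.
b·(H₀ − H) = 85 × (2.0000 − 1.8862) = 9.67 ms.

10 ms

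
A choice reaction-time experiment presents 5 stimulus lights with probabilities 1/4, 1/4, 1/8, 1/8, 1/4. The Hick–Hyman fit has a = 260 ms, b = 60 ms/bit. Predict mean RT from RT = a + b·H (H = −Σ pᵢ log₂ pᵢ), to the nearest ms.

H = −Σ pᵢ log₂ pᵢ = 0.25·2 + 0.25·2 + 0.125·3 + 0.125·3 + 0.25·2 = 2.250 bits.
RT = 260 + 60 × 2.250 = 395.00 ms.

395 ms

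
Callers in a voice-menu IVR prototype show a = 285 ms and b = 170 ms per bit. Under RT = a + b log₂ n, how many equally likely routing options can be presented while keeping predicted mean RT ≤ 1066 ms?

170·log₂ n ≤ 1066 − 285 = 781, giving log₂ n ≤ 4.5941 and n ≤ 24.153. The largest whole number is 24.

24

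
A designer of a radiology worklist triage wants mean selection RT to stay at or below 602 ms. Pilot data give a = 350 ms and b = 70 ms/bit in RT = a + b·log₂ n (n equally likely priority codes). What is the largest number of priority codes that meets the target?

12

Information budget: (602 − 350)/70 = 3.6000 bits, so n ≤ 2^3.6000 = 12.126 → at most 12.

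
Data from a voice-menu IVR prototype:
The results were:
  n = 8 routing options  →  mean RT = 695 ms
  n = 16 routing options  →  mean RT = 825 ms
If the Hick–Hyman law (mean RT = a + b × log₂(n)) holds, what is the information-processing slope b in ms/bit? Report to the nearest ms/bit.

b = (RT₂ − RT₁)/(log₂ n₂ − log₂ n₁) = (825 − 695)/(4 − 3) = 130 ms/bit.

130 ms/bit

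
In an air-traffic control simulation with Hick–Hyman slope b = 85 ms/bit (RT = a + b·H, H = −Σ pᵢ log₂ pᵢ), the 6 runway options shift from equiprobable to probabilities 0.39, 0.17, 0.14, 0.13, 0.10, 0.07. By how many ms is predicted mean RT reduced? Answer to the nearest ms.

20 ms

Equiprobable entropy H₀ = log₂ 6 = 2.5850 bits.
Skewed entropy H = −Σ pᵢ log₂ pᵢ = 2.3449 bits.
ΔRT = b·(H₀ − H) = 85 × 0.2401 = 20.41 ms.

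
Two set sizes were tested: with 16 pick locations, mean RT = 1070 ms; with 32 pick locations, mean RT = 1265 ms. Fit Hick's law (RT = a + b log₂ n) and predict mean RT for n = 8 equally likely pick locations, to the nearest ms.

875 ms

Solve the two-equation system in a and b:
  b = (1265 − 1070) / (log₂ 32 − log₂ 16) = 195 / (5 − 4) = 195 ms/bit
  a = 1070 − 195 × 4 = 290 ms
Then RT(8) = 290 + 195 × log₂ 8 = 290 + 195 × 3 ≈ 875.000 ms.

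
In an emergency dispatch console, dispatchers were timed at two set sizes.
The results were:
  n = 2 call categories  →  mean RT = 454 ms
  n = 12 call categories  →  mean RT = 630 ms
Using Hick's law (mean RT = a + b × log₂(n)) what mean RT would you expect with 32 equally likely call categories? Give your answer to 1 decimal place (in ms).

Solve the two-equation system in a and b:
  b = (630 − 454) / (log₂ 12 − log₂ 2) = 176 / (3.5850 − 1) = 68.086 ms/bit
  a = 454 − 68.086 × 1 = 385.914 ms
Then RT(32) = 385.914 + 68.086 × log₂ 32 = 385.914 + 68.086 × 5 ≈ 726.344 ms.

726.3 ms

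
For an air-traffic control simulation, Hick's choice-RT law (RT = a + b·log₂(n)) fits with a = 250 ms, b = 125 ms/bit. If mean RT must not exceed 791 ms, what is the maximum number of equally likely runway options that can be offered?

Information budget: (791 − 250)/125 = 4.3280 bits, so n ≤ 2^4.3280 = 20.084 → at most 20.

20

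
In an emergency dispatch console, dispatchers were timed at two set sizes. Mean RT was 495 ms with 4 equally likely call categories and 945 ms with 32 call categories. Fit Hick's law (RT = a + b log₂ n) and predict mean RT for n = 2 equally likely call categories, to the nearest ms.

RT is linear in log₂ n, so two points fix the line:
  b = (945 − 495) / (log₂ 32 − log₂ 4) = 450 / (5 − 2) = 150 ms/bit
  a = 495 − 150 × 2 = 195 ms
Then RT(2) = 195 + 150 × log₂ 2 = 195 + 150 × 1 ≈ 345.000 ms.

345 ms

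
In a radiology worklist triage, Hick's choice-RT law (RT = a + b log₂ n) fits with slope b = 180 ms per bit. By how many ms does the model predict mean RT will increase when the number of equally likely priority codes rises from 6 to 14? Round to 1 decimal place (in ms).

220.0 ms

The intercept a cancels: ΔRT = b·(log₂ n₂ − log₂ n₁) = b·log₂(n₂/n₁).
log₂(14) − log₂(6) = 3.8074 − 2.5850 = 1.2224.
ΔRT = 180 × 1.2224 = 220.031 ms.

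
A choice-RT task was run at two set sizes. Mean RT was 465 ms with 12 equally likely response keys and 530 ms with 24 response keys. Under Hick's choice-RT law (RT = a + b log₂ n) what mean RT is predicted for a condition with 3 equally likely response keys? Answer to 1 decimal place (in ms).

335.0 ms

Solve the two-equation system in a and b:
  b = (530 − 465) / (log₂ 24 − log₂ 12) = 65 / (4.5850 − 3.5850) = 65.000 ms/bit
  a = 465 − 65.000 × 3.5850 = 231.977 ms
Then RT(3) = 231.977 + 65.000 × log₂ 3 = 231.977 + 65.000 × 1.5850 ≈ 335.000 ms.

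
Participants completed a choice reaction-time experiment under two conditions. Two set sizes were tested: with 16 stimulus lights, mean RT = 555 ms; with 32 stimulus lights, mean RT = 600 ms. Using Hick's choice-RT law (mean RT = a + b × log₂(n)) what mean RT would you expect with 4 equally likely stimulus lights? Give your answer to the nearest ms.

Solve the two-equation system in a and b:
  b = (600 − 555) / (log₂ 32 − log₂ 16) = 45 / (5 − 4) = 45 ms/bit
  a = 555 − 45 × 4 = 375 ms
Then RT(4) = 375 + 45 × log₂ 4 = 375 + 45 × 2 ≈ 465.000 ms.

465 ms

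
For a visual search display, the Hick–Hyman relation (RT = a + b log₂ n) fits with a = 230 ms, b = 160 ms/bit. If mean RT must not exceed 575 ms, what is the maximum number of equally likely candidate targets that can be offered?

4

Set 230 + 160·log₂ n ≤ 575 → log₂ n ≤ (575 − 230)/160 = 2.1562.
So n ≤ 2^2.1562 = 4.458; the largest integer n is 4.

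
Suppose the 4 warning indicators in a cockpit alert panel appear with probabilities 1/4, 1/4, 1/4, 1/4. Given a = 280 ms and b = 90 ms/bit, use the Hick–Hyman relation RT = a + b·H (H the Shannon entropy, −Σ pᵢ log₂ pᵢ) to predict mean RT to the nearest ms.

460 ms

H = −Σ pᵢ log₂ pᵢ = 0.25·2 + 0.25·2 + 0.25·2 + 0.25·2 = 2.000 bits.
RT = 280 + 90 × 2.000 = 460.00 ms.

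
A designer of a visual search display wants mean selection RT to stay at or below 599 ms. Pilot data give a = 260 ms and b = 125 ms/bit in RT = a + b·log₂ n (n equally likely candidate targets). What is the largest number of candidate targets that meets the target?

6

Set 260 + 125·log₂ n ≤ 599 → log₂ n ≤ (599 − 260)/125 = 2.7120.
So n ≤ 2^2.7120 = 6.552; the largest integer n is 6.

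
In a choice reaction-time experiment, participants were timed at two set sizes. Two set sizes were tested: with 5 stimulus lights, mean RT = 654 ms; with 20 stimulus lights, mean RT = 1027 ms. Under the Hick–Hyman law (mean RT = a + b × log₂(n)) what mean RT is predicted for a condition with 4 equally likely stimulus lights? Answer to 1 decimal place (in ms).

594.0 ms

Fit slope and intercept:
  b = (1027 − 654) / (log₂ 20 − log₂ 5) = 373 / (4.3219 − 2.3219) = 186.500 ms/bit
  a = 654 − 186.500 × 2.3219 = 220.960 ms
Then RT(4) = 220.960 + 186.500 × log₂ 4 = 220.960 + 186.500 × 2 ≈ 593.960 ms.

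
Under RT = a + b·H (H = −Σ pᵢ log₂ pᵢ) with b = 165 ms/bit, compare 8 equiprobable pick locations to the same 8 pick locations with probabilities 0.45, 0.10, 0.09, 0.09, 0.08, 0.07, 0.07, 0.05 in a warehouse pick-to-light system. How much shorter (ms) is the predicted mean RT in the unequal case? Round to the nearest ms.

79 ms

Equiprobable entropy H₀ = log₂ 8 = 3.0000 bits.
Skewed entropy H = −Σ pᵢ log₂ pᵢ = 2.5206 bits.
ΔRT = b·(H₀ − H) = 165 × 0.4794 = 79.10 ms.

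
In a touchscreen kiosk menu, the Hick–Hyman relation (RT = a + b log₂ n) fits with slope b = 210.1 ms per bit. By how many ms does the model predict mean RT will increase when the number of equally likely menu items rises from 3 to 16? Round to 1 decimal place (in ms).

Only the slope matters, since a is common to both: ΔRT = b·log₂(n₂/n₁).
log₂(16) − log₂(3) = 4 − 1.5850 = 2.4150.
ΔRT = 210.1 × 2.4150 = 507.399 ms.

507.4 ms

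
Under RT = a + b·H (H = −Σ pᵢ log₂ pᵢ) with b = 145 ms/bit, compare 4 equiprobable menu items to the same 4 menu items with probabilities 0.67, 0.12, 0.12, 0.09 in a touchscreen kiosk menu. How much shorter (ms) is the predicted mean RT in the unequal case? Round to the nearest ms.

The RT saving is b·ΔH. Equiprobable H₀ = log₂(4) = 2.0000 bits; with the given probabilities H = 1.4339 bits.
b·(H₀ − H) = 145 × (2.0000 − 1.4339) = 82.09 ms.

82 ms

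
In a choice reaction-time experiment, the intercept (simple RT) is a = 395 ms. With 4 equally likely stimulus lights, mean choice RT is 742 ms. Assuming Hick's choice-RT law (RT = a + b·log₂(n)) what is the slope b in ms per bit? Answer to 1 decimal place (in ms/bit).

log₂(4) = 2 bits.
b = (RT − a)/log₂ n = (742 − 395) / 2 = 173.500 ms/bit.

173.5 ms/bit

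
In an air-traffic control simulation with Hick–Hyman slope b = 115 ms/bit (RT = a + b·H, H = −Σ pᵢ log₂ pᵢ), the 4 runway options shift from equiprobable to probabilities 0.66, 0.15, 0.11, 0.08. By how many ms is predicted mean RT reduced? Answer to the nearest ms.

Equiprobable entropy H₀ = log₂ 4 = 2.0000 bits.
Skewed entropy H = −Σ pᵢ log₂ pᵢ = 1.4480 bits.
ΔRT = b·(H₀ − H) = 115 × 0.5520 = 63.48 ms.

63 ms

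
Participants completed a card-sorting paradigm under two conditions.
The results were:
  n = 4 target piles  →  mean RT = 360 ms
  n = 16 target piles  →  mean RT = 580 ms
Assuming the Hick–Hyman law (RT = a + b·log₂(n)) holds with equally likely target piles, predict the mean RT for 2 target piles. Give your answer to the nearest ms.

RT is linear in log₂ n, so two points fix the line:
  b = (580 − 360) / (log₂ 16 − log₂ 4) = 220 / (4 − 2) = 110 ms/bit
  a = 360 − 110 × 2 = 140 ms
Then RT(2) = 140 + 110 × log₂ 2 = 140 + 110 × 1 ≈ 250.000 ms.

250 ms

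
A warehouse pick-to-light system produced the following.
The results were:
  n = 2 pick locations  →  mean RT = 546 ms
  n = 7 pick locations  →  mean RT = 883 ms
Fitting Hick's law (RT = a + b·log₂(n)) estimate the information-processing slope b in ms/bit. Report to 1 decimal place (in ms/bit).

b = (RT₂ − RT₁)/(log₂ n₂ − log₂ n₁) = (883 − 546)/(2.8074 − 1) = 186.460 ms/bit.

186.5 ms/bit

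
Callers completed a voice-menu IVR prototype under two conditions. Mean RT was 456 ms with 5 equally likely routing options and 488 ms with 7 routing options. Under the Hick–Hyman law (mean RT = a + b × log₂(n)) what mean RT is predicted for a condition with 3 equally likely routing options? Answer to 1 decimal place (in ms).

Solve the two-equation system in a and b:
  b = (488 − 456) / (log₂ 7 − log₂ 5) = 32 / (2.8074 − 2.3219) = 65.921 ms/bit
  a = 456 − 65.921 × 2.3219 = 302.935 ms
Then RT(3) = 302.935 + 65.921 × log₂ 3 = 302.935 + 65.921 × 1.5850 ≈ 407.418 ms.

407.4 ms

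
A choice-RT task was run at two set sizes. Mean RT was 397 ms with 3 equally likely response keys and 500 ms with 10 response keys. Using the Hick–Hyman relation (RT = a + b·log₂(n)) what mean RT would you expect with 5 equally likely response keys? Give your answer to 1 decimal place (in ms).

440.7 ms

Solve the two-equation system in a and b:
  b = (500 − 397) / (log₂ 10 − log₂ 3) = 103 / (3.3219 − 1.5850) = 59.299 ms/bit
  a = 397 − 59.299 × 1.5850 = 303.014 ms
Then RT(5) = 303.014 + 59.299 × log₂ 5 = 303.014 + 59.299 × 2.3219 ≈ 440.701 ms.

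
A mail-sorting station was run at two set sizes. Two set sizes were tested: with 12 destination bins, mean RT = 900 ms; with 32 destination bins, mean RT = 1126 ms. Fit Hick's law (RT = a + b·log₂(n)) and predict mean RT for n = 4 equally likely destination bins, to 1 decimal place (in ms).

Solve the two-equation system in a and b:
  b = (1126 − 900) / (log₂ 32 − log₂ 12) = 226 / (5 − 3.5850) = 159.713 ms/bit
  a = 900 − 159.713 × 3.5850 = 327.435 ms
Then RT(4) = 327.435 + 159.713 × log₂ 4 = 327.435 + 159.713 × 2 ≈ 646.861 ms.

646.9 ms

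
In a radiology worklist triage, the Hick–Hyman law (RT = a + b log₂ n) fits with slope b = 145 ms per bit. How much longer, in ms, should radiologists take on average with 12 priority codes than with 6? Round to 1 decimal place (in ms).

The intercept a cancels: ΔRT = b·(log₂ n₂ − log₂ n₁) = b·log₂(n₂/n₁).
log₂(12) − log₂(6) = log₂(12/6) = log₂(2) = 1.
ΔRT = 145 × 1.0000 = 145.000 ms.

145.0 ms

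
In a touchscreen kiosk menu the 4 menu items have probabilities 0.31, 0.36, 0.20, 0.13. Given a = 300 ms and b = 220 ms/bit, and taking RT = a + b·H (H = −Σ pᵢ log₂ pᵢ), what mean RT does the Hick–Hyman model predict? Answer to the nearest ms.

Entropy contributions −pᵢ log₂ pᵢ: 0.5238, 0.5306, 0.4644, 0.3826; sum H = 1.9014 bits.
RT = a + bH = 300 + 220·1.9014 = 718.32 ms.

718 ms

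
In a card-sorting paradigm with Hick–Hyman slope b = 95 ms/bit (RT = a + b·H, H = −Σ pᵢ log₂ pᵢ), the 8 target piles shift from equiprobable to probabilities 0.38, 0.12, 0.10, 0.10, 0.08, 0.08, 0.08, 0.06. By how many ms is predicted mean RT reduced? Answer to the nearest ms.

The RT saving is b·ΔH. Equiprobable H₀ = log₂(8) = 3.0000 bits; with the given probabilities H = 2.6800 bits.
b·(H₀ − H) = 95 × (3.0000 − 2.6800) = 30.40 ms.

30 ms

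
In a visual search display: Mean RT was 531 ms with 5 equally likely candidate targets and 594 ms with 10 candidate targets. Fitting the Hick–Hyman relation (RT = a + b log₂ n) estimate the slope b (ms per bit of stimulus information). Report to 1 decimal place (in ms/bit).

63.0 ms/bit

Slope: b = (594 − 531) / (log₂ 10 − log₂ 5) = 63/1.0000 = 63.000 ms/bit.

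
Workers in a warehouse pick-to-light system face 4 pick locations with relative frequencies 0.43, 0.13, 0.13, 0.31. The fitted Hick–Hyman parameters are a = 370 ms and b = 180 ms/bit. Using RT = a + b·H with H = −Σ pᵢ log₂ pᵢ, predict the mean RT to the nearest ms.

696 ms

Entropy contributions −pᵢ log₂ pᵢ: 0.5236, 0.3826, 0.3826, 0.5238; sum H = 1.8126 bits.
RT = a + bH = 370 + 180·1.8126 = 696.28 ms.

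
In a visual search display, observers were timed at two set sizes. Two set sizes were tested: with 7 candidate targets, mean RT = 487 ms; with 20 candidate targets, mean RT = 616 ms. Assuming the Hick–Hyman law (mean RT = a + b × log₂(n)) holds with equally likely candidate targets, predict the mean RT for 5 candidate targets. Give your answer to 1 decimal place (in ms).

445.7 ms

Solve the two-equation system in a and b:
  b = (616 − 487) / (log₂ 20 − log₂ 7) = 129 / (4.3219 − 2.8074) = 85.173 ms/bit
  a = 487 − 85.173 × 2.8074 = 247.891 ms
Then RT(5) = 247.891 + 85.173 × log₂ 5 = 247.891 + 85.173 × 2.3219 ≈ 445.655 ms.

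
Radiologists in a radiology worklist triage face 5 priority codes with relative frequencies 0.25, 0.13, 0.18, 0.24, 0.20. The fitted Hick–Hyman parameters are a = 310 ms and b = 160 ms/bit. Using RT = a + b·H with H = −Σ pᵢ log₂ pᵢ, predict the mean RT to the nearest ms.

H = 0.25·log₂(1/0.25) + 0.13·log₂(1/0.13) + 0.18·log₂(1/0.18) + 0.24·log₂(1/0.24) + 0.20·log₂(1/0.20) = 2.2865 bits.
RT = 310 + 160 × 2.2865 = 675.84 ms.

676 ms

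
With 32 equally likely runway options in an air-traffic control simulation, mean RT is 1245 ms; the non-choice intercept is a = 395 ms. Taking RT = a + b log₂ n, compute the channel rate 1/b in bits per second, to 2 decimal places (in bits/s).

Choice component = 1245 − 395 = 850 ms over log₂(32) = 5 bits.
b = 850 / 5 = 170.000 ms/bit, so 1/b = 5.882 bits/s.

5.88 bits/s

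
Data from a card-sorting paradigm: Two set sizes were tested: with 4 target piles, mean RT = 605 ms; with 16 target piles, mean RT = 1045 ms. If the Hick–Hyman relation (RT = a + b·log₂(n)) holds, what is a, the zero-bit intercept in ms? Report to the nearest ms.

Slope: b = (1045 − 605) / (log₂ 16 − log₂ 4) = 440/2.0000 = 220 ms/bit.
a = RT₁ − b·log₂ n₁ = 605 − 220 × 2 = 165.000 ms.

165 ms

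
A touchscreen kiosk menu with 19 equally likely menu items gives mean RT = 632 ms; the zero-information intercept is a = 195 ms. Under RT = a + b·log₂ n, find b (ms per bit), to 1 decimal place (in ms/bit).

log₂(19) = 4.2479 bits.
b = (RT − a)/log₂ n = (632 − 195) / 4.2479 = 102.874 ms/bit.

102.9 ms/bit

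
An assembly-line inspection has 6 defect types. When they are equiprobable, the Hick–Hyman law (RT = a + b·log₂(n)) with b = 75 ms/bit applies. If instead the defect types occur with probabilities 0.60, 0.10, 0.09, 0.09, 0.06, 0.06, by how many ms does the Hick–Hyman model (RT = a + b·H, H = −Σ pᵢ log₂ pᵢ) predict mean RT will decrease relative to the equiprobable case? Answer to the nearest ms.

Equiprobable entropy H₀ = log₂ 6 = 2.5850 bits.
Skewed entropy H = −Σ pᵢ log₂ pᵢ = 1.8867 bits.
ΔRT = b·(H₀ − H) = 75 × 0.6982 = 52.37 ms.

52 ms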